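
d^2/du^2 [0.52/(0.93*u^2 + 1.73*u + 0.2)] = (-0.899496*u^2 - 1.673256*u + 0.52*(1.86*u + 1.73)*(3.72*u + 3.46) - 0.19344)/(0.93*u^2 + 1.73*u + 0.2)^3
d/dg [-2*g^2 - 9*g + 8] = -4*g - 9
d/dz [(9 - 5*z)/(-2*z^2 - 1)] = (-10*z^2 + 36*z + 5)/(4*z^4 + 4*z^2 + 1)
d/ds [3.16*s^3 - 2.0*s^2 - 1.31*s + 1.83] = 9.48*s^2 - 4.0*s - 1.31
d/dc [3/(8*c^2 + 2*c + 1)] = 6*(-8*c - 1)/(8*c^2 + 2*c + 1)^2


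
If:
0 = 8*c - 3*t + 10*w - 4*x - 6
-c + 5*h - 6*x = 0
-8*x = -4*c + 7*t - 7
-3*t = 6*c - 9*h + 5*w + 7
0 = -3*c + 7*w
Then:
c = 16387/17862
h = 29477/17862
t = 379/2977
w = 2341/5954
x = 21833/17862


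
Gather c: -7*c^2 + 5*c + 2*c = -7*c^2 + 7*c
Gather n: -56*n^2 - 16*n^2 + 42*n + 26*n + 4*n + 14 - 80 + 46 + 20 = -72*n^2 + 72*n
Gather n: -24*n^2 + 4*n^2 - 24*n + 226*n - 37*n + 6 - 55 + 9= -20*n^2 + 165*n - 40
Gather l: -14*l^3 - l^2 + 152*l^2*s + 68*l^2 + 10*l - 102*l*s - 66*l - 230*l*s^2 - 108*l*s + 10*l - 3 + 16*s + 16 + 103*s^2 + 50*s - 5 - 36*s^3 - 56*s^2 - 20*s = -14*l^3 + l^2*(152*s + 67) + l*(-230*s^2 - 210*s - 46) - 36*s^3 + 47*s^2 + 46*s + 8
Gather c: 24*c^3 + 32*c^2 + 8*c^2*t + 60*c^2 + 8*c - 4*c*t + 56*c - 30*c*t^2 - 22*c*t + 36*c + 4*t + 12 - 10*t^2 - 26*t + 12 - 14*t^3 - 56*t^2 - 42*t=24*c^3 + c^2*(8*t + 92) + c*(-30*t^2 - 26*t + 100) - 14*t^3 - 66*t^2 - 64*t + 24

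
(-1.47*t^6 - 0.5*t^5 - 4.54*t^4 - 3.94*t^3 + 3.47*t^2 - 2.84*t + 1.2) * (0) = 0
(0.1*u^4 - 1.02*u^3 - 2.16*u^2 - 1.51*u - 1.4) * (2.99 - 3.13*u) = -0.313*u^5 + 3.4916*u^4 + 3.711*u^3 - 1.7321*u^2 - 0.1329*u - 4.186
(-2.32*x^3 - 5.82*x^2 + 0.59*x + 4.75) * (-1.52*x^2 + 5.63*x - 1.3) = 3.5264*x^5 - 4.2152*x^4 - 30.6474*x^3 + 3.6677*x^2 + 25.9755*x - 6.175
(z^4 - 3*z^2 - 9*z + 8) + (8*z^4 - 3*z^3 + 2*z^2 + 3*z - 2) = 9*z^4 - 3*z^3 - z^2 - 6*z + 6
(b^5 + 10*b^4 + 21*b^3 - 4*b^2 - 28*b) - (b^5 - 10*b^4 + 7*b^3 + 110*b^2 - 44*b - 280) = 20*b^4 + 14*b^3 - 114*b^2 + 16*b + 280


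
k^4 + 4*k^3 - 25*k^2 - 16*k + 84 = (k - 3)*(k - 2)*(k + 2)*(k + 7)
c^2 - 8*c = c*(c - 8)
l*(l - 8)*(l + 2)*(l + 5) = l^4 - l^3 - 46*l^2 - 80*l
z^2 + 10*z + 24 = (z + 4)*(z + 6)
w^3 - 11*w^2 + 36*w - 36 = (w - 6)*(w - 3)*(w - 2)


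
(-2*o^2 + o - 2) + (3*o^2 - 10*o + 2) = o^2 - 9*o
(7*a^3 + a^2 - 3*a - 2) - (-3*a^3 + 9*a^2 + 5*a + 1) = 10*a^3 - 8*a^2 - 8*a - 3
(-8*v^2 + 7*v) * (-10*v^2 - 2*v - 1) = 80*v^4 - 54*v^3 - 6*v^2 - 7*v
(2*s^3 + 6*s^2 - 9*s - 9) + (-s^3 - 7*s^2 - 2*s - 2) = s^3 - s^2 - 11*s - 11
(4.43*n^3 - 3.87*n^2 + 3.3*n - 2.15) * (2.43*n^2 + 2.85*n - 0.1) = 10.7649*n^5 + 3.2214*n^4 - 3.4535*n^3 + 4.5675*n^2 - 6.4575*n + 0.215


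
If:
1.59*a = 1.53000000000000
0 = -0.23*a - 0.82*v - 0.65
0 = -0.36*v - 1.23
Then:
No Solution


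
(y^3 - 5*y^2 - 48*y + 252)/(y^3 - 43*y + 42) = (y - 6)/(y - 1)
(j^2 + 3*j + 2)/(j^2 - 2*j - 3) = (j + 2)/(j - 3)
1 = 1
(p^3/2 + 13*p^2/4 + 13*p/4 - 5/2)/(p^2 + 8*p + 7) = (2*p^3 + 13*p^2 + 13*p - 10)/(4*(p^2 + 8*p + 7))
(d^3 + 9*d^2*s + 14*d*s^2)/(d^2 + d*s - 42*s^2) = d*(-d - 2*s)/(-d + 6*s)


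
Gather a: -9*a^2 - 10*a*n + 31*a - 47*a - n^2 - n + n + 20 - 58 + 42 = -9*a^2 + a*(-10*n - 16) - n^2 + 4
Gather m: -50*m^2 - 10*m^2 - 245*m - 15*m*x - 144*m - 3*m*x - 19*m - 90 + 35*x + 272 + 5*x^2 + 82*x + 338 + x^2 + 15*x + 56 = -60*m^2 + m*(-18*x - 408) + 6*x^2 + 132*x + 576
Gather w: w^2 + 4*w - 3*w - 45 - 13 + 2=w^2 + w - 56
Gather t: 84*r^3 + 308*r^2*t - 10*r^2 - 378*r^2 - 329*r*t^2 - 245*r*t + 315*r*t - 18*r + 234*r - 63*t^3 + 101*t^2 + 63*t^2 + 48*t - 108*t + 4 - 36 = 84*r^3 - 388*r^2 + 216*r - 63*t^3 + t^2*(164 - 329*r) + t*(308*r^2 + 70*r - 60) - 32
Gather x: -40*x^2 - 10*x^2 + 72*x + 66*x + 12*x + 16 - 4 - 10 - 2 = -50*x^2 + 150*x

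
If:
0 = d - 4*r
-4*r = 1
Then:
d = -1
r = -1/4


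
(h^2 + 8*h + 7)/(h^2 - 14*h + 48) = (h^2 + 8*h + 7)/(h^2 - 14*h + 48)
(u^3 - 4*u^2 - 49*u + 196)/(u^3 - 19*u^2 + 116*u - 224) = (u + 7)/(u - 8)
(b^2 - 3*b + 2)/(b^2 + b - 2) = (b - 2)/(b + 2)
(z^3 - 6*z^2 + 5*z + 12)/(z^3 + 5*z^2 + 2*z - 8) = (z^3 - 6*z^2 + 5*z + 12)/(z^3 + 5*z^2 + 2*z - 8)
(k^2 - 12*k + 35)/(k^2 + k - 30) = (k - 7)/(k + 6)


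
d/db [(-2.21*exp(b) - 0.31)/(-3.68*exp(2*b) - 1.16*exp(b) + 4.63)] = (-(2.21*exp(b) + 0.31)*(7.36*exp(b) + 1.16) + 8.1328*exp(2*b) + 2.5636*exp(b) - 10.2323)*exp(b)/(3.68*exp(2*b) + 1.16*exp(b) - 4.63)^2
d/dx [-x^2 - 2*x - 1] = -2*x - 2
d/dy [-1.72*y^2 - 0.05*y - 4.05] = -3.44*y - 0.05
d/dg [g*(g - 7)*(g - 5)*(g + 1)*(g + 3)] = 5*g^4 - 32*g^3 - 30*g^2 + 208*g + 105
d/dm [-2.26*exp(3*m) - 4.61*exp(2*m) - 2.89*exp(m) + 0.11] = (-6.78*exp(2*m) - 9.22*exp(m) - 2.89)*exp(m)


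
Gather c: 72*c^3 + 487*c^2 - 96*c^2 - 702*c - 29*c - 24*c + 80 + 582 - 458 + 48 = 72*c^3 + 391*c^2 - 755*c + 252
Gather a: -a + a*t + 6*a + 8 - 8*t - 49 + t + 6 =a*(t + 5) - 7*t - 35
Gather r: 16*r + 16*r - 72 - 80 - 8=32*r - 160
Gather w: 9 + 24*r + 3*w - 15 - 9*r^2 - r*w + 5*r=-9*r^2 + 29*r + w*(3 - r) - 6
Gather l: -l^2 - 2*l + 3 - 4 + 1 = -l^2 - 2*l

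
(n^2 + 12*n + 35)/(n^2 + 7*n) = (n + 5)/n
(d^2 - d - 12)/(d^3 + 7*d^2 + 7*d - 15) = (d - 4)/(d^2 + 4*d - 5)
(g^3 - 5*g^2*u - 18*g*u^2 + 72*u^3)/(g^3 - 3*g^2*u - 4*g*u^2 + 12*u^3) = (-g^2 + 2*g*u + 24*u^2)/(-g^2 + 4*u^2)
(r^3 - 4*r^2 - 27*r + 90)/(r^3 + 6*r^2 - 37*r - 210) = (r - 3)/(r + 7)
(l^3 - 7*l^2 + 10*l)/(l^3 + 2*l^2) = (l^2 - 7*l + 10)/(l*(l + 2))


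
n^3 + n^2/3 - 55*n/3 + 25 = (n - 3)*(n - 5/3)*(n + 5)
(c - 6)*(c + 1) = c^2 - 5*c - 6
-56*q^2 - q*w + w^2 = (-8*q + w)*(7*q + w)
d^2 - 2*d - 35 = (d - 7)*(d + 5)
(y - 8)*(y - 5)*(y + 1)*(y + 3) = y^4 - 9*y^3 - 9*y^2 + 121*y + 120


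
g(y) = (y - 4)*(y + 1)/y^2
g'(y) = (y - 4)/y^2 + (y + 1)/y^2 - 2*(y - 4)*(y + 1)/y^3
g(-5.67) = 1.40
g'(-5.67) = 0.05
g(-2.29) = 1.55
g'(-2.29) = -0.09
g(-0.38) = -18.81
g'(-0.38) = -125.02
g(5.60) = 0.34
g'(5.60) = 0.14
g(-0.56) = -6.40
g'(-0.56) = -35.99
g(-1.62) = 1.33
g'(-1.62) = -0.74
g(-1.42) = 1.13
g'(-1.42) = -1.31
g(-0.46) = -11.38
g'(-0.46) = -68.01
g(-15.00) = 1.18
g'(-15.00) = 0.01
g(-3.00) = 1.56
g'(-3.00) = 0.04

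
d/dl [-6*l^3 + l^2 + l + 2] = -18*l^2 + 2*l + 1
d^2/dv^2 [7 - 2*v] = 0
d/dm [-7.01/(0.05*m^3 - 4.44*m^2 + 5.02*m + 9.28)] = (1.0515*m^2 - 62.2488*m + 35.1902)/(0.05*m^3 - 4.44*m^2 + 5.02*m + 9.28)^2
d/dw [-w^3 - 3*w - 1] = -3*w^2 - 3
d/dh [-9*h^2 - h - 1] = -18*h - 1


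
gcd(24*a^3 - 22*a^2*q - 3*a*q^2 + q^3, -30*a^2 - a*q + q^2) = -6*a + q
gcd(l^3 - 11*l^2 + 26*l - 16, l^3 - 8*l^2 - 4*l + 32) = l^2 - 10*l + 16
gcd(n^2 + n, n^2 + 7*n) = n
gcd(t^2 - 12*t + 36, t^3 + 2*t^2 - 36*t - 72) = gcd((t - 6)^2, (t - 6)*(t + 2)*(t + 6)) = t - 6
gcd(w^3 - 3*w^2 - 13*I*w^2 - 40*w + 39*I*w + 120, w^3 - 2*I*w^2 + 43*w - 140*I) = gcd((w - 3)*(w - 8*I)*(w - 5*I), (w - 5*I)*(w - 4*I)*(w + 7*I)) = w - 5*I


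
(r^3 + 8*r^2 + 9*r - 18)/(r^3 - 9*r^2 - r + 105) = (r^2 + 5*r - 6)/(r^2 - 12*r + 35)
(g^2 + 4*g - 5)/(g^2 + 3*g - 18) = (g^2 + 4*g - 5)/(g^2 + 3*g - 18)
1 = 1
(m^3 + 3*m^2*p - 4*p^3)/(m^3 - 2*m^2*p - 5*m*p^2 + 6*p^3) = (-m - 2*p)/(-m + 3*p)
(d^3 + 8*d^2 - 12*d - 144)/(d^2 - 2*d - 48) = (d^2 + 2*d - 24)/(d - 8)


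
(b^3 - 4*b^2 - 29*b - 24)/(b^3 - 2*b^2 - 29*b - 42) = (b^2 - 7*b - 8)/(b^2 - 5*b - 14)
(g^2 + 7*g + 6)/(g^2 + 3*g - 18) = (g + 1)/(g - 3)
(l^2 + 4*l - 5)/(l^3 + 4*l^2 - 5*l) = 1/l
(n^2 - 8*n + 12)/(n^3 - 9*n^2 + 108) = (n - 2)/(n^2 - 3*n - 18)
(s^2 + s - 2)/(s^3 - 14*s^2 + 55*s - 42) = (s + 2)/(s^2 - 13*s + 42)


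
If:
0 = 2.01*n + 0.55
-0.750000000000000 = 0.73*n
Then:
No Solution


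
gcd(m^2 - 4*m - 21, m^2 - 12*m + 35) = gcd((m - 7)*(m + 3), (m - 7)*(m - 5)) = m - 7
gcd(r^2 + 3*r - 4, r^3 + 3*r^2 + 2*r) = 1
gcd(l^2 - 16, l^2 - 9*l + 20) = l - 4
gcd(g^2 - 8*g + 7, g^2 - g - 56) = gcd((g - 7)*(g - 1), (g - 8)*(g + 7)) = 1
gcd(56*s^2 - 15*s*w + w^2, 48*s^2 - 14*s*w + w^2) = 8*s - w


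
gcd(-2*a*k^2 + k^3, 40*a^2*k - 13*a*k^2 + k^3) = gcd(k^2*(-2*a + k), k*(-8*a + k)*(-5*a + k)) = k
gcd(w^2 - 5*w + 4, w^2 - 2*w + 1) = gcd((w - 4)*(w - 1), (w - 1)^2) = w - 1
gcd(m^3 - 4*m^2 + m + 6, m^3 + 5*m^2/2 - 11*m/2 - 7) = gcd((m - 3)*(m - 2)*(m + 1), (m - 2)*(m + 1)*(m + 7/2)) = m^2 - m - 2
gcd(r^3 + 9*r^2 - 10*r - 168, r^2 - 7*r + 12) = r - 4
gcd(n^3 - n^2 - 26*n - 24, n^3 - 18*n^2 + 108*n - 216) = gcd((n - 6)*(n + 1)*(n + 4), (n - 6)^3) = n - 6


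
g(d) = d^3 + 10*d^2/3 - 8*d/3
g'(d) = 3*d^2 + 20*d/3 - 8/3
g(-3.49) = 7.40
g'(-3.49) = 10.61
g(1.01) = 1.74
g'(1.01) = 7.13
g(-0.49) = 1.99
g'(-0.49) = -5.21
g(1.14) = 2.77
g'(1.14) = 8.83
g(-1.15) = 5.95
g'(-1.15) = -6.37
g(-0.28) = 0.99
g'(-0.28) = -4.30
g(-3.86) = 2.45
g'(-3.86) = 16.30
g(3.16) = 56.41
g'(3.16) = 48.36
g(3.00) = 49.00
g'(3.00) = 44.33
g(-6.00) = -80.00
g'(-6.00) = 65.33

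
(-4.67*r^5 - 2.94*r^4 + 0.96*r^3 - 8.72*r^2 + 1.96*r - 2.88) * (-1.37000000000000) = 6.3979*r^5 + 4.0278*r^4 - 1.3152*r^3 + 11.9464*r^2 - 2.6852*r + 3.9456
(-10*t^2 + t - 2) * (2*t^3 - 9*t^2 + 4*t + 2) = -20*t^5 + 92*t^4 - 53*t^3 + 2*t^2 - 6*t - 4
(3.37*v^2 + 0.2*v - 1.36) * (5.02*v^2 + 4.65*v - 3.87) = 16.9174*v^4 + 16.6745*v^3 - 18.9391*v^2 - 7.098*v + 5.2632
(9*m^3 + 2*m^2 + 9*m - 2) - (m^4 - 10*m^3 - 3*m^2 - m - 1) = -m^4 + 19*m^3 + 5*m^2 + 10*m - 1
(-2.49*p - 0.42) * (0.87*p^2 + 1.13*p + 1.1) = -2.1663*p^3 - 3.1791*p^2 - 3.2136*p - 0.462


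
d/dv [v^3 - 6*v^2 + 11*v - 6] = 3*v^2 - 12*v + 11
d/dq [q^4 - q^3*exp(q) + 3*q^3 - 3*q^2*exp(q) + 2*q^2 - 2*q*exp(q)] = -q^3*exp(q) + 4*q^3 - 6*q^2*exp(q) + 9*q^2 - 8*q*exp(q) + 4*q - 2*exp(q)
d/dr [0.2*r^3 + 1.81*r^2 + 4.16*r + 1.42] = 0.6*r^2 + 3.62*r + 4.16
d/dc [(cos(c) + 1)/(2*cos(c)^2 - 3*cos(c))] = (4*cos(c) + cos(2*c) - 2)*sin(c)/((2*cos(c) - 3)^2*cos(c)^2)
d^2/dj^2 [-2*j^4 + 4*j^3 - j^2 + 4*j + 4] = -24*j^2 + 24*j - 2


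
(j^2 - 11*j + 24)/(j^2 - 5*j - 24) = (j - 3)/(j + 3)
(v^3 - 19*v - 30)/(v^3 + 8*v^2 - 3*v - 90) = (v^3 - 19*v - 30)/(v^3 + 8*v^2 - 3*v - 90)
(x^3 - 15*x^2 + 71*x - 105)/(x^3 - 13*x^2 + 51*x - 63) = (x - 5)/(x - 3)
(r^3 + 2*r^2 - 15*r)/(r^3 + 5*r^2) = (r - 3)/r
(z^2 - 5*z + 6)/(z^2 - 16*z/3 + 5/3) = 3*(z^2 - 5*z + 6)/(3*z^2 - 16*z + 5)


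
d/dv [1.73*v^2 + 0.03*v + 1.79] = 3.46*v + 0.03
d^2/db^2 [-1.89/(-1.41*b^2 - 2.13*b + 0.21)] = (-7.515018*b^2 - 11.352474*b + 1.89*(2.82*b + 2.13)*(5.64*b + 4.26) + 1.119258)/(1.41*b^2 + 2.13*b - 0.21)^3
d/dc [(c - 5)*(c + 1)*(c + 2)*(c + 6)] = 4*c^3 + 12*c^2 - 50*c - 88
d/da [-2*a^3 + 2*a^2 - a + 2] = -6*a^2 + 4*a - 1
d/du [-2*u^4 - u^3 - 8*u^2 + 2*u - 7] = -8*u^3 - 3*u^2 - 16*u + 2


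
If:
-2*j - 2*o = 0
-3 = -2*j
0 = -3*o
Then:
No Solution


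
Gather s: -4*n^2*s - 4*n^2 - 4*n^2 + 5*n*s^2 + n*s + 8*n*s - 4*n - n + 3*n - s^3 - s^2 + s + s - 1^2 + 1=-8*n^2 - 2*n - s^3 + s^2*(5*n - 1) + s*(-4*n^2 + 9*n + 2)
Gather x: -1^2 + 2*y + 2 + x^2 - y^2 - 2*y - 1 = x^2 - y^2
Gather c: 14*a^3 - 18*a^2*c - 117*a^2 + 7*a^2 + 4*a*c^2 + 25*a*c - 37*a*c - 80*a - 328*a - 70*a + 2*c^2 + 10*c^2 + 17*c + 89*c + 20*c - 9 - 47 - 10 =14*a^3 - 110*a^2 - 478*a + c^2*(4*a + 12) + c*(-18*a^2 - 12*a + 126) - 66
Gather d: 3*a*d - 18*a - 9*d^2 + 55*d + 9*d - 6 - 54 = -18*a - 9*d^2 + d*(3*a + 64) - 60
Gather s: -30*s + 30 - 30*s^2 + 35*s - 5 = -30*s^2 + 5*s + 25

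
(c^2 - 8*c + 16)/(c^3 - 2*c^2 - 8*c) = (c - 4)/(c*(c + 2))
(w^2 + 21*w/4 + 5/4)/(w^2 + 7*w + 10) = (w + 1/4)/(w + 2)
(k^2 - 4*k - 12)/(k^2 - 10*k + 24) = (k + 2)/(k - 4)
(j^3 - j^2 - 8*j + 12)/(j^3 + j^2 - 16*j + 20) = (j + 3)/(j + 5)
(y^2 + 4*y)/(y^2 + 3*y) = (y + 4)/(y + 3)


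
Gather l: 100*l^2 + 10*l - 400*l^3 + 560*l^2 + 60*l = -400*l^3 + 660*l^2 + 70*l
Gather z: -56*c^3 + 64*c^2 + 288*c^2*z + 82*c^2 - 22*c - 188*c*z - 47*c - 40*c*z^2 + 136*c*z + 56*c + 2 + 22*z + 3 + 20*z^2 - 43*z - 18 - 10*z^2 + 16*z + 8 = -56*c^3 + 146*c^2 - 13*c + z^2*(10 - 40*c) + z*(288*c^2 - 52*c - 5) - 5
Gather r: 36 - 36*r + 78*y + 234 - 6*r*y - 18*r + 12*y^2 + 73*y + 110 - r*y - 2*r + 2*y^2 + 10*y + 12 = r*(-7*y - 56) + 14*y^2 + 161*y + 392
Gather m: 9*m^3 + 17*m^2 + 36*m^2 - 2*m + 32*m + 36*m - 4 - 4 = 9*m^3 + 53*m^2 + 66*m - 8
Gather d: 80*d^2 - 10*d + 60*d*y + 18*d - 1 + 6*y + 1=80*d^2 + d*(60*y + 8) + 6*y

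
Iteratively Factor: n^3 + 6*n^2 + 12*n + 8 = (n + 2)*(n^2 + 4*n + 4) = (n + 2)^2*(n + 2)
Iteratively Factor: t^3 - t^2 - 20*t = (t + 4)*(t^2 - 5*t) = t*(t + 4)*(t - 5)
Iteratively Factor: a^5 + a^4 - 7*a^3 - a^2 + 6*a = (a - 1)*(a^4 + 2*a^3 - 5*a^2 - 6*a) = (a - 1)*(a + 3)*(a^3 - a^2 - 2*a) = a*(a - 1)*(a + 3)*(a^2 - a - 2) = a*(a - 1)*(a + 1)*(a + 3)*(a - 2)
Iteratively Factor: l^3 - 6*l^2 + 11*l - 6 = (l - 1)*(l^2 - 5*l + 6) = (l - 3)*(l - 1)*(l - 2)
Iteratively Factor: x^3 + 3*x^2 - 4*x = (x - 1)*(x^2 + 4*x) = (x - 1)*(x + 4)*(x)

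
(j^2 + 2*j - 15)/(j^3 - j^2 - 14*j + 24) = (j + 5)/(j^2 + 2*j - 8)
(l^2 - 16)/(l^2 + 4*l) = (l - 4)/l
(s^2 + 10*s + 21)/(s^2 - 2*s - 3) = (s^2 + 10*s + 21)/(s^2 - 2*s - 3)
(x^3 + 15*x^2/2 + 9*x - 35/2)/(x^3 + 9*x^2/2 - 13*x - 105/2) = (2*x^2 + 5*x - 7)/(2*x^2 - x - 21)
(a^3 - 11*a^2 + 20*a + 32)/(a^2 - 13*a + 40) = (a^2 - 3*a - 4)/(a - 5)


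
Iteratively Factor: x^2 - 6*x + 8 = (x - 2)*(x - 4)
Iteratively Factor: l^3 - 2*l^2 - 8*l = (l)*(l^2 - 2*l - 8) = l*(l + 2)*(l - 4)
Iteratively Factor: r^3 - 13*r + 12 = (r - 1)*(r^2 + r - 12) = (r - 3)*(r - 1)*(r + 4)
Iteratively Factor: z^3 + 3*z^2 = (z + 3)*(z^2) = z*(z + 3)*(z)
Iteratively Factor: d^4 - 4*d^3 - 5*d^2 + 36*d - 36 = (d + 3)*(d^3 - 7*d^2 + 16*d - 12) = (d - 2)*(d + 3)*(d^2 - 5*d + 6) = (d - 3)*(d - 2)*(d + 3)*(d - 2)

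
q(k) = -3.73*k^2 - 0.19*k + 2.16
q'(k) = -7.46*k - 0.19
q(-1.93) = -11.37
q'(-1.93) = 14.21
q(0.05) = 2.14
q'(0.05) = -0.56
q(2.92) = -30.20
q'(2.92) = -21.97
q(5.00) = -92.04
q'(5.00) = -37.49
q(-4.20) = -62.84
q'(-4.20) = 31.14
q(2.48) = -21.25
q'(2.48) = -18.69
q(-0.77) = 0.09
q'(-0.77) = 5.55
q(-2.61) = -22.75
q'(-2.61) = 19.28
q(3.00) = -31.98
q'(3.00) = -22.57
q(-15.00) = -834.24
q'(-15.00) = 111.71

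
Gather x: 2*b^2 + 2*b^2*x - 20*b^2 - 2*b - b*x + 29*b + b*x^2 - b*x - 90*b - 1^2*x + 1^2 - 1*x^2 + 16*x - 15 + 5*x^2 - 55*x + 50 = -18*b^2 - 63*b + x^2*(b + 4) + x*(2*b^2 - 2*b - 40) + 36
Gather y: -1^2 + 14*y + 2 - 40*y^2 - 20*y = -40*y^2 - 6*y + 1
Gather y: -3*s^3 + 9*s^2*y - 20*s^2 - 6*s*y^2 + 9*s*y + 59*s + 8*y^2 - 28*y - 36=-3*s^3 - 20*s^2 + 59*s + y^2*(8 - 6*s) + y*(9*s^2 + 9*s - 28) - 36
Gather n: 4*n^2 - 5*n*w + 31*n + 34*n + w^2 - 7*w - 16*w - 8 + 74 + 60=4*n^2 + n*(65 - 5*w) + w^2 - 23*w + 126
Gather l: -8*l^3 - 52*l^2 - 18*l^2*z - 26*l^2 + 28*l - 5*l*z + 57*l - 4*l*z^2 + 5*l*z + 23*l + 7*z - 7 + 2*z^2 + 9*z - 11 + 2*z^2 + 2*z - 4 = -8*l^3 + l^2*(-18*z - 78) + l*(108 - 4*z^2) + 4*z^2 + 18*z - 22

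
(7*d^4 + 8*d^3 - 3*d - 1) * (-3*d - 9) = -21*d^5 - 87*d^4 - 72*d^3 + 9*d^2 + 30*d + 9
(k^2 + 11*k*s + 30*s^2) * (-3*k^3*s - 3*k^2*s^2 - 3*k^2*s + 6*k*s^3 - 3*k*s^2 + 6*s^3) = -3*k^5*s - 36*k^4*s^2 - 3*k^4*s - 117*k^3*s^3 - 36*k^3*s^2 - 24*k^2*s^4 - 117*k^2*s^3 + 180*k*s^5 - 24*k*s^4 + 180*s^5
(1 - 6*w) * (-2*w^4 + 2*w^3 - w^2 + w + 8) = 12*w^5 - 14*w^4 + 8*w^3 - 7*w^2 - 47*w + 8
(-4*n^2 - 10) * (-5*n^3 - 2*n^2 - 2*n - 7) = 20*n^5 + 8*n^4 + 58*n^3 + 48*n^2 + 20*n + 70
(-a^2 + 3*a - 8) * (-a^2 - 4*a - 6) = a^4 + a^3 + 2*a^2 + 14*a + 48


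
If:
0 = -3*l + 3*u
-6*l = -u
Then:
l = 0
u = 0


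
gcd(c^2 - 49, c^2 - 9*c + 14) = c - 7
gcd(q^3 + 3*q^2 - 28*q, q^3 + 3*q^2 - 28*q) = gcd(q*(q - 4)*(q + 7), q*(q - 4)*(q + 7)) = q^3 + 3*q^2 - 28*q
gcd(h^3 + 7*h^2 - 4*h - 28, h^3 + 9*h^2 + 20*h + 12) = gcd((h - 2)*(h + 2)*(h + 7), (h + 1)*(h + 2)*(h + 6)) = h + 2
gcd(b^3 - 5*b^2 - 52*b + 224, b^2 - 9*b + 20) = b - 4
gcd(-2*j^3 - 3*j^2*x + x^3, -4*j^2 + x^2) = -2*j + x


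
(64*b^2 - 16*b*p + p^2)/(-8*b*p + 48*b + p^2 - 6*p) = (-8*b + p)/(p - 6)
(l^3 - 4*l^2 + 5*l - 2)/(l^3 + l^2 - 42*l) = (l^3 - 4*l^2 + 5*l - 2)/(l*(l^2 + l - 42))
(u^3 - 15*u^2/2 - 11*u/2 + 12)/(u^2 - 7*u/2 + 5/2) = (2*u^2 - 13*u - 24)/(2*u - 5)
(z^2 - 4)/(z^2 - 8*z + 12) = (z + 2)/(z - 6)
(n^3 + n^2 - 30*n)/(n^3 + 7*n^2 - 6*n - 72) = n*(n - 5)/(n^2 + n - 12)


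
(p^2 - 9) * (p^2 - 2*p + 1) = p^4 - 2*p^3 - 8*p^2 + 18*p - 9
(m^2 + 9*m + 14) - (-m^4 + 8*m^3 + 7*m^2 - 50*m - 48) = m^4 - 8*m^3 - 6*m^2 + 59*m + 62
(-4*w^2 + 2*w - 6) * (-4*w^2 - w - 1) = 16*w^4 - 4*w^3 + 26*w^2 + 4*w + 6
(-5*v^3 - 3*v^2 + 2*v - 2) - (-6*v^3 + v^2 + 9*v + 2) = v^3 - 4*v^2 - 7*v - 4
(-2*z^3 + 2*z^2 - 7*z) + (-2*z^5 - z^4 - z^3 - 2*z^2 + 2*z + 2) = -2*z^5 - z^4 - 3*z^3 - 5*z + 2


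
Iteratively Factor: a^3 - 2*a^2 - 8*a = (a + 2)*(a^2 - 4*a) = (a - 4)*(a + 2)*(a)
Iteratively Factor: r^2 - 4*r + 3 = (r - 3)*(r - 1)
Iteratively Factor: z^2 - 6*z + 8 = (z - 4)*(z - 2)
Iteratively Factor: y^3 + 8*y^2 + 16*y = (y)*(y^2 + 8*y + 16) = y*(y + 4)*(y + 4)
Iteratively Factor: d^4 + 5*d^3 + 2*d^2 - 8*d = (d + 4)*(d^3 + d^2 - 2*d) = (d + 2)*(d + 4)*(d^2 - d) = (d - 1)*(d + 2)*(d + 4)*(d)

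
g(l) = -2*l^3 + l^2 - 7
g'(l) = -6*l^2 + 2*l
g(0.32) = -6.96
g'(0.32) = 0.03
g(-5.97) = 454.19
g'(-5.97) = -225.79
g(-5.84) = 425.46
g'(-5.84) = -216.31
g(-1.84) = 8.84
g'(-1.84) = -23.99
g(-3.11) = 62.83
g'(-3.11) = -64.25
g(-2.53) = 31.79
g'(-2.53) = -43.47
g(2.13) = -21.79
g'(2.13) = -22.96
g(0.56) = -7.04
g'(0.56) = -0.76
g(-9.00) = 1532.00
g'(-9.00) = -504.00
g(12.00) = -3319.00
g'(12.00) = -840.00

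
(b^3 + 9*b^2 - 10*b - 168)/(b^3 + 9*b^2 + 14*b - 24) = (b^2 + 3*b - 28)/(b^2 + 3*b - 4)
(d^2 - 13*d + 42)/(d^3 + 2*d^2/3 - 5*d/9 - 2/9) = 9*(d^2 - 13*d + 42)/(9*d^3 + 6*d^2 - 5*d - 2)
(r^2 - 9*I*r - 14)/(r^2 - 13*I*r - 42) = (r - 2*I)/(r - 6*I)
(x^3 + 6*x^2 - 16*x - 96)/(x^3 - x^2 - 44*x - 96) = (x^2 + 2*x - 24)/(x^2 - 5*x - 24)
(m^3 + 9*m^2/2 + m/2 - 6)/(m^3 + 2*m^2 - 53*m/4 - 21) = 2*(m - 1)/(2*m - 7)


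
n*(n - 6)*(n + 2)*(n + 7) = n^4 + 3*n^3 - 40*n^2 - 84*n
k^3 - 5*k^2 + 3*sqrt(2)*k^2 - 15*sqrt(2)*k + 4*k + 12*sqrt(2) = (k - 4)*(k - 1)*(k + 3*sqrt(2))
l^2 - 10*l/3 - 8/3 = (l - 4)*(l + 2/3)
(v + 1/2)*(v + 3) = v^2 + 7*v/2 + 3/2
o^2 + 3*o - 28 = (o - 4)*(o + 7)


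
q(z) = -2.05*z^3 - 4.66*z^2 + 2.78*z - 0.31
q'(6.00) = -274.54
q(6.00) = -594.19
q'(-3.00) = -24.61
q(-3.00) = 4.76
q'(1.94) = -38.45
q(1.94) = -27.42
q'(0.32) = -0.83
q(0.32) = 0.04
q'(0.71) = -6.94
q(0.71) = -1.42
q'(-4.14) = -64.04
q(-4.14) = 53.77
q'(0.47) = -2.96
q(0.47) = -0.25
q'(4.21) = -145.46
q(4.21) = -224.17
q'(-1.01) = 5.92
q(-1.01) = -5.76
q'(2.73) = -68.50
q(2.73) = -69.16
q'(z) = -6.15*z^2 - 9.32*z + 2.78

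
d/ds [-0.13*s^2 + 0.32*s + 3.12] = 0.32 - 0.26*s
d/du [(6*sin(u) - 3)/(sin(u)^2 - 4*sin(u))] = 6*(sin(u) + cos(u)^2 - 3)*cos(u)/((sin(u) - 4)^2*sin(u)^2)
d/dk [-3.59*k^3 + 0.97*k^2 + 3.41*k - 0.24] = -10.77*k^2 + 1.94*k + 3.41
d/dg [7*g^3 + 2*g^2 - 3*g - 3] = 21*g^2 + 4*g - 3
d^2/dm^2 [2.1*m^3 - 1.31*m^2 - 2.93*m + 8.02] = 12.6*m - 2.62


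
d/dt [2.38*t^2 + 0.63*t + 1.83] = 4.76*t + 0.63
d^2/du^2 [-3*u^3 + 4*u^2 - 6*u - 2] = 8 - 18*u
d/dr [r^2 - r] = 2*r - 1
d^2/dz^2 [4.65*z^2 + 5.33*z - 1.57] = 9.30000000000000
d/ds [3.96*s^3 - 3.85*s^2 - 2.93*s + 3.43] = 11.88*s^2 - 7.7*s - 2.93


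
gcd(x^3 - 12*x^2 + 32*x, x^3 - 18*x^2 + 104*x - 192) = x^2 - 12*x + 32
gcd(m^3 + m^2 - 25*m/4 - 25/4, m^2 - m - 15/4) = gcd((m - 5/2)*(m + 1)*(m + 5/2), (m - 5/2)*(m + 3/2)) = m - 5/2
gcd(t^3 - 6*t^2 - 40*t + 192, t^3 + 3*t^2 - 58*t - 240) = t^2 - 2*t - 48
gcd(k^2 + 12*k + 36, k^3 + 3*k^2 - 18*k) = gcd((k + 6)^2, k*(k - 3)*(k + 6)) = k + 6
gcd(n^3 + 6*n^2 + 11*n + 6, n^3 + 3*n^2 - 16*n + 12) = 1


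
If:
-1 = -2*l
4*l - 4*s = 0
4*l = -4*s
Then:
No Solution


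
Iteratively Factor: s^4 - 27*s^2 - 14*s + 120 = (s + 3)*(s^3 - 3*s^2 - 18*s + 40) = (s - 5)*(s + 3)*(s^2 + 2*s - 8) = (s - 5)*(s - 2)*(s + 3)*(s + 4)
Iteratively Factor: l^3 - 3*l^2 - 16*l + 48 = (l - 3)*(l^2 - 16) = (l - 3)*(l + 4)*(l - 4)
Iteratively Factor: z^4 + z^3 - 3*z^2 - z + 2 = (z + 2)*(z^3 - z^2 - z + 1) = (z - 1)*(z + 2)*(z^2 - 1) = (z - 1)*(z + 1)*(z + 2)*(z - 1)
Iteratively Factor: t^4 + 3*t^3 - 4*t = (t)*(t^3 + 3*t^2 - 4) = t*(t + 2)*(t^2 + t - 2) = t*(t - 1)*(t + 2)*(t + 2)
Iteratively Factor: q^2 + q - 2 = (q - 1)*(q + 2)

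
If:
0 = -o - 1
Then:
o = -1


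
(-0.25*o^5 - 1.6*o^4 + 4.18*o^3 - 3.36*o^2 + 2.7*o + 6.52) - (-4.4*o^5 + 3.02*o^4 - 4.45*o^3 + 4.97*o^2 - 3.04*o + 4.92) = 4.15*o^5 - 4.62*o^4 + 8.63*o^3 - 8.33*o^2 + 5.74*o + 1.6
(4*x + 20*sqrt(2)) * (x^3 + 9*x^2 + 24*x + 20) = 4*x^4 + 20*sqrt(2)*x^3 + 36*x^3 + 96*x^2 + 180*sqrt(2)*x^2 + 80*x + 480*sqrt(2)*x + 400*sqrt(2)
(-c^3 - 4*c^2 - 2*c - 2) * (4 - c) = c^4 - 14*c^2 - 6*c - 8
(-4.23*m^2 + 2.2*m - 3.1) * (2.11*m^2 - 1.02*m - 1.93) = -8.9253*m^4 + 8.9566*m^3 - 0.6211*m^2 - 1.084*m + 5.983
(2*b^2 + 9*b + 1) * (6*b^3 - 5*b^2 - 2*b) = 12*b^5 + 44*b^4 - 43*b^3 - 23*b^2 - 2*b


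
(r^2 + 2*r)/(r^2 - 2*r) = (r + 2)/(r - 2)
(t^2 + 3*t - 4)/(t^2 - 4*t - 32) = (t - 1)/(t - 8)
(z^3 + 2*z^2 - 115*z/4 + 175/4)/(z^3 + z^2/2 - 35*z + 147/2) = (4*z^2 - 20*z + 25)/(2*(2*z^2 - 13*z + 21))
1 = 1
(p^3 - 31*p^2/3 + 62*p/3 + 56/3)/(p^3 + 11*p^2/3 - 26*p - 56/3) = (p - 7)/(p + 7)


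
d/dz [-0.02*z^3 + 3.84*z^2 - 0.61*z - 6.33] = -0.06*z^2 + 7.68*z - 0.61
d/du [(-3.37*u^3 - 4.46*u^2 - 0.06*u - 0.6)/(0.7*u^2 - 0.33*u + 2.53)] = (-2.359*u^4 + 2.2242*u^3 - 24.0645*u^2 - 21.7276*u - 0.3498)/(0.49*u^4 - 0.462*u^3 + 3.6509*u^2 - 1.6698*u + 6.4009)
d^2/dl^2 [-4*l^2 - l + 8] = -8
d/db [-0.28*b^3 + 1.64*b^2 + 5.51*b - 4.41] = -0.84*b^2 + 3.28*b + 5.51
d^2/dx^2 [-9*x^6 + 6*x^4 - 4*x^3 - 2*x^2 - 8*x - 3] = -270*x^4 + 72*x^2 - 24*x - 4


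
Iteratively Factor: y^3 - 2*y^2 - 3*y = (y + 1)*(y^2 - 3*y) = y*(y + 1)*(y - 3)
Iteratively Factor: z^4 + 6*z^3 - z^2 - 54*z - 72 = (z + 3)*(z^3 + 3*z^2 - 10*z - 24) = (z + 3)*(z + 4)*(z^2 - z - 6) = (z - 3)*(z + 3)*(z + 4)*(z + 2)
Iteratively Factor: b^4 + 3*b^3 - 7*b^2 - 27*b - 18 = (b + 3)*(b^3 - 7*b - 6) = (b - 3)*(b + 3)*(b^2 + 3*b + 2) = (b - 3)*(b + 1)*(b + 3)*(b + 2)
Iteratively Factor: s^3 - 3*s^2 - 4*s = (s + 1)*(s^2 - 4*s) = (s - 4)*(s + 1)*(s)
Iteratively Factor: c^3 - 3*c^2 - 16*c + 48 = (c - 4)*(c^2 + c - 12) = (c - 4)*(c + 4)*(c - 3)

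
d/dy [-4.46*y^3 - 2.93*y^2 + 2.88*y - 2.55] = -13.38*y^2 - 5.86*y + 2.88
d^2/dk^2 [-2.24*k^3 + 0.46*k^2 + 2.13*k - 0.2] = 0.92 - 13.44*k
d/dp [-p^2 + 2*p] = 2 - 2*p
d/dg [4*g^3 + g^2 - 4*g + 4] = 12*g^2 + 2*g - 4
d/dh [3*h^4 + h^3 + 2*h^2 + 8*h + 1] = 12*h^3 + 3*h^2 + 4*h + 8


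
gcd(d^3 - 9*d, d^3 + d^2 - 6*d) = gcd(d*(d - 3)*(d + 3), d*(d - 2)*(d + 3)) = d^2 + 3*d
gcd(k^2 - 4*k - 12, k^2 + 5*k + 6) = k + 2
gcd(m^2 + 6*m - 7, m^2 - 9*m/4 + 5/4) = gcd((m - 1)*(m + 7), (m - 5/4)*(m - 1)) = m - 1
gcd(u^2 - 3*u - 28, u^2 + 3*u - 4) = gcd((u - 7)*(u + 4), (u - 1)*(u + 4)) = u + 4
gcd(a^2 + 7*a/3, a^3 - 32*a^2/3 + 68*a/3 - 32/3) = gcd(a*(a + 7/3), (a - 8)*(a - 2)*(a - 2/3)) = 1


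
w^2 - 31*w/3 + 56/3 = (w - 8)*(w - 7/3)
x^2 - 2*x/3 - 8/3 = (x - 2)*(x + 4/3)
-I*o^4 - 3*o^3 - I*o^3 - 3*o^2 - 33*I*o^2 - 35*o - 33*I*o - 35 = (o - 7*I)*(o - I)*(o + 5*I)*(-I*o - I)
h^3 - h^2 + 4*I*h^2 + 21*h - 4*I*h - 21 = (h - 1)*(h - 3*I)*(h + 7*I)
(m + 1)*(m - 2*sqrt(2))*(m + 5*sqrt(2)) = m^3 + m^2 + 3*sqrt(2)*m^2 - 20*m + 3*sqrt(2)*m - 20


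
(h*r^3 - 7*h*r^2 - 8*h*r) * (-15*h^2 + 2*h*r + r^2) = -15*h^3*r^3 + 105*h^3*r^2 + 120*h^3*r + 2*h^2*r^4 - 14*h^2*r^3 - 16*h^2*r^2 + h*r^5 - 7*h*r^4 - 8*h*r^3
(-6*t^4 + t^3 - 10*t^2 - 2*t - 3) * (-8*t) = 48*t^5 - 8*t^4 + 80*t^3 + 16*t^2 + 24*t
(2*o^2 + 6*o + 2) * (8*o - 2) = 16*o^3 + 44*o^2 + 4*o - 4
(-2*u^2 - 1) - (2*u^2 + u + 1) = -4*u^2 - u - 2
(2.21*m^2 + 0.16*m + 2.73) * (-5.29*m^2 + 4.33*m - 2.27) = -11.6909*m^4 + 8.7229*m^3 - 18.7656*m^2 + 11.4577*m - 6.1971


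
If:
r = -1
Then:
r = -1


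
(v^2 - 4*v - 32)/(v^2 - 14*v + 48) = (v + 4)/(v - 6)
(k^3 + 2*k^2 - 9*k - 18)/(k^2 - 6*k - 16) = (k^2 - 9)/(k - 8)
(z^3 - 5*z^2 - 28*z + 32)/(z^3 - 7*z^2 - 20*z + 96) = (z - 1)/(z - 3)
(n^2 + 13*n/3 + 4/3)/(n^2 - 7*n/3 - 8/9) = 3*(n + 4)/(3*n - 8)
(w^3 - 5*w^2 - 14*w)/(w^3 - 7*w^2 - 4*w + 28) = w/(w - 2)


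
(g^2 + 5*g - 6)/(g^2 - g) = (g + 6)/g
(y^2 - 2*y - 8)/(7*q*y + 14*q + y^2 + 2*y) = (y - 4)/(7*q + y)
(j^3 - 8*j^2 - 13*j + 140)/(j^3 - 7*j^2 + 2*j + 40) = (j^2 - 3*j - 28)/(j^2 - 2*j - 8)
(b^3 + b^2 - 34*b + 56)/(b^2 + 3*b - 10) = (b^2 + 3*b - 28)/(b + 5)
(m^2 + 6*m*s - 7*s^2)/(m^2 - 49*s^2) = (-m + s)/(-m + 7*s)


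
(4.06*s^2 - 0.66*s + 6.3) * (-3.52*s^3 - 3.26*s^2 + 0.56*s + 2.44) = -14.2912*s^5 - 10.9124*s^4 - 17.7508*s^3 - 11.0012*s^2 + 1.9176*s + 15.372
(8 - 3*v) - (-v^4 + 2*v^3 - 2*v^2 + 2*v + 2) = v^4 - 2*v^3 + 2*v^2 - 5*v + 6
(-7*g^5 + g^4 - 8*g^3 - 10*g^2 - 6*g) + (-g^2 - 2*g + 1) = -7*g^5 + g^4 - 8*g^3 - 11*g^2 - 8*g + 1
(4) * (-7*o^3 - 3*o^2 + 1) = -28*o^3 - 12*o^2 + 4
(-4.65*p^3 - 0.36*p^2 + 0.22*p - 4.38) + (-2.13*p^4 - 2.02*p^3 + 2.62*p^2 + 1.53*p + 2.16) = -2.13*p^4 - 6.67*p^3 + 2.26*p^2 + 1.75*p - 2.22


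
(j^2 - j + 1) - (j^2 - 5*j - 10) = 4*j + 11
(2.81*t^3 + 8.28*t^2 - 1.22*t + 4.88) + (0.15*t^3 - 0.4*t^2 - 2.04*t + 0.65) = 2.96*t^3 + 7.88*t^2 - 3.26*t + 5.53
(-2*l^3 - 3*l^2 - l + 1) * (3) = -6*l^3 - 9*l^2 - 3*l + 3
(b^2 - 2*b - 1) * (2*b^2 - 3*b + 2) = 2*b^4 - 7*b^3 + 6*b^2 - b - 2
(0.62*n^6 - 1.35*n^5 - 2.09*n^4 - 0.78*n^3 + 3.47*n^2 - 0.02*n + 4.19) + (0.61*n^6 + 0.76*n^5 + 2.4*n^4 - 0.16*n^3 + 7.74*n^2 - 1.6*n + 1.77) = 1.23*n^6 - 0.59*n^5 + 0.31*n^4 - 0.94*n^3 + 11.21*n^2 - 1.62*n + 5.96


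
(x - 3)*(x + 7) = x^2 + 4*x - 21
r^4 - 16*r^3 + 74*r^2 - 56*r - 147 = (r - 7)^2*(r - 3)*(r + 1)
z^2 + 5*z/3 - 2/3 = (z - 1/3)*(z + 2)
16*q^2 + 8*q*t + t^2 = (4*q + t)^2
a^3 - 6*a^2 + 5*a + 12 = (a - 4)*(a - 3)*(a + 1)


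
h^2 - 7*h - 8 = (h - 8)*(h + 1)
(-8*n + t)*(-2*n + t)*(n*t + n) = 16*n^3*t + 16*n^3 - 10*n^2*t^2 - 10*n^2*t + n*t^3 + n*t^2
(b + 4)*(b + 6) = b^2 + 10*b + 24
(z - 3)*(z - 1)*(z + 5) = z^3 + z^2 - 17*z + 15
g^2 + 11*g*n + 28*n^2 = (g + 4*n)*(g + 7*n)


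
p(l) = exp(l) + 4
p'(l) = exp(l)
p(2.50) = 16.18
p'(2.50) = 12.18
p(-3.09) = 4.05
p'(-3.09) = 0.05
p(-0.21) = 4.81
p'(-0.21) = 0.81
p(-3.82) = 4.02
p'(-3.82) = 0.02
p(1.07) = 6.92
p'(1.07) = 2.92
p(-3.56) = 4.03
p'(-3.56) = 0.03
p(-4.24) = 4.01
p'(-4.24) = 0.01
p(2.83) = 20.95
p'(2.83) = 16.95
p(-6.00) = 4.00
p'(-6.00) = 0.00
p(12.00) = 162758.79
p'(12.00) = 162754.79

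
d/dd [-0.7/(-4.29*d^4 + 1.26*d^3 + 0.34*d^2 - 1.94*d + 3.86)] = (-12.012*d^3 + 2.646*d^2 + 0.476*d - 1.358)/(-4.29*d^4 + 1.26*d^3 + 0.34*d^2 - 1.94*d + 3.86)^2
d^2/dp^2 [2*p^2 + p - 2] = 4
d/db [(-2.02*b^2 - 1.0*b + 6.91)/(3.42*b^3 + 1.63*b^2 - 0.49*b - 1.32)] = (6.9084*b^4 + 6.84*b^3 - 68.2768*b^2 - 17.1938*b + 4.7059)/(11.6964*b^6 + 11.1492*b^5 - 0.6947*b^4 - 10.6262*b^3 - 4.0631*b^2 + 1.2936*b + 1.7424)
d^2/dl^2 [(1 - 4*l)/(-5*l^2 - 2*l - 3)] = 2*(4*(4*l - 1)*(5*l + 1)^2 - 3*(20*l + 1)*(5*l^2 + 2*l + 3))/(5*l^2 + 2*l + 3)^3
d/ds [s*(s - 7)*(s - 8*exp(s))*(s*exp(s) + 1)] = s*(s - 7)*(s + 1)*(s - 8*exp(s))*exp(s) - s*(s - 7)*(s*exp(s) + 1)*(8*exp(s) - 1) + s*(s - 8*exp(s))*(s*exp(s) + 1) + (s - 7)*(s - 8*exp(s))*(s*exp(s) + 1)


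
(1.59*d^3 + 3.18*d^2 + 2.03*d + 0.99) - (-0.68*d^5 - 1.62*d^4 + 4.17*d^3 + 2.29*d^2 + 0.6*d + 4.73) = 0.68*d^5 + 1.62*d^4 - 2.58*d^3 + 0.89*d^2 + 1.43*d - 3.74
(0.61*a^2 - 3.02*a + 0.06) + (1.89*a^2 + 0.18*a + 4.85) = 2.5*a^2 - 2.84*a + 4.91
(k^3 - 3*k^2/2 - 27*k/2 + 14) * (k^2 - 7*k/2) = k^5 - 5*k^4 - 33*k^3/4 + 245*k^2/4 - 49*k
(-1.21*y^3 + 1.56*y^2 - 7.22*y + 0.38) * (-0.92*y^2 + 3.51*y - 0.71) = 1.1132*y^5 - 5.6823*y^4 + 12.9771*y^3 - 26.7994*y^2 + 6.46*y - 0.2698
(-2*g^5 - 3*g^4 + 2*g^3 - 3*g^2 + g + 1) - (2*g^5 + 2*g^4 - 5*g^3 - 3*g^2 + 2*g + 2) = -4*g^5 - 5*g^4 + 7*g^3 - g - 1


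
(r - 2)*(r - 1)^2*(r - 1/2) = r^4 - 9*r^3/2 + 7*r^2 - 9*r/2 + 1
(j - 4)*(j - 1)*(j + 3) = j^3 - 2*j^2 - 11*j + 12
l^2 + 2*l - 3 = (l - 1)*(l + 3)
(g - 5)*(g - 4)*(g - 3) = g^3 - 12*g^2 + 47*g - 60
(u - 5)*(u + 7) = u^2 + 2*u - 35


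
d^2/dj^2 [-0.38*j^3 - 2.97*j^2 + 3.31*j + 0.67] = -2.28*j - 5.94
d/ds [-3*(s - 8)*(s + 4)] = 12 - 6*s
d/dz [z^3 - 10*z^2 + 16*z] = 3*z^2 - 20*z + 16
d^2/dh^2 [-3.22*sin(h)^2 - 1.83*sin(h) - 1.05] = 12.88*sin(h)^2 + 1.83*sin(h) - 6.44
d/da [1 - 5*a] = -5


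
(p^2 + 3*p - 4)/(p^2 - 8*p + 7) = (p + 4)/(p - 7)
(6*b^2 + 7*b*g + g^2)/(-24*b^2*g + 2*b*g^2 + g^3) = (-b - g)/(g*(4*b - g))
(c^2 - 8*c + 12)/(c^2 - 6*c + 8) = (c - 6)/(c - 4)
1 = 1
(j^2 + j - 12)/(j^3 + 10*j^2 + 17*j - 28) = (j - 3)/(j^2 + 6*j - 7)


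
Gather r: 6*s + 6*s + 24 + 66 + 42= 12*s + 132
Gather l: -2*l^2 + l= -2*l^2 + l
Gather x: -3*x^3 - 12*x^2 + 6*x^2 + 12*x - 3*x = -3*x^3 - 6*x^2 + 9*x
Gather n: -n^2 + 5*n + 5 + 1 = -n^2 + 5*n + 6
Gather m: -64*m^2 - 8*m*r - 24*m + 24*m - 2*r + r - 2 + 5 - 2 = -64*m^2 - 8*m*r - r + 1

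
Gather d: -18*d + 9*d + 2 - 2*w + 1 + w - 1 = -9*d - w + 2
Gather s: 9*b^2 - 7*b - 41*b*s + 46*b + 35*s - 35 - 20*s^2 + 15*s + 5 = 9*b^2 + 39*b - 20*s^2 + s*(50 - 41*b) - 30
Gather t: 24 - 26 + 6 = 4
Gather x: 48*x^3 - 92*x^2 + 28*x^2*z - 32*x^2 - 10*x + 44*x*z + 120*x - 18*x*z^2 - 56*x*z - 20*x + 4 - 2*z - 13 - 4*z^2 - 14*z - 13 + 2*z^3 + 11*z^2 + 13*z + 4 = 48*x^3 + x^2*(28*z - 124) + x*(-18*z^2 - 12*z + 90) + 2*z^3 + 7*z^2 - 3*z - 18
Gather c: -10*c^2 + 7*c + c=-10*c^2 + 8*c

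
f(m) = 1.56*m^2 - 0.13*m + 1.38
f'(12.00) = 37.31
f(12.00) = 224.46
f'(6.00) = 18.59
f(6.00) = 56.76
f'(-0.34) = -1.19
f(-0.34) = 1.60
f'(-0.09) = -0.41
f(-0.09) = 1.40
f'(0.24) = 0.62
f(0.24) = 1.44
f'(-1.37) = -4.40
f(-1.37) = 4.49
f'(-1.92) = -6.12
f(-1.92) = 7.38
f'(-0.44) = -1.50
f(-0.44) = 1.74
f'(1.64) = 4.99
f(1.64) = 5.36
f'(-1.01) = -3.28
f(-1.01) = 3.10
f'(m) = 3.12*m - 0.13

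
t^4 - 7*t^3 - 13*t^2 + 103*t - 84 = (t - 7)*(t - 3)*(t - 1)*(t + 4)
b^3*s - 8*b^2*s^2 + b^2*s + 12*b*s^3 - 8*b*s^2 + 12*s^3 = (b - 6*s)*(b - 2*s)*(b*s + s)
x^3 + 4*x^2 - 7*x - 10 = (x - 2)*(x + 1)*(x + 5)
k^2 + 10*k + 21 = (k + 3)*(k + 7)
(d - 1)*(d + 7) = d^2 + 6*d - 7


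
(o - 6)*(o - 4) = o^2 - 10*o + 24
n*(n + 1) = n^2 + n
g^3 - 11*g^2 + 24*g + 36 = (g - 6)^2*(g + 1)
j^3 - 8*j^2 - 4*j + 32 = (j - 8)*(j - 2)*(j + 2)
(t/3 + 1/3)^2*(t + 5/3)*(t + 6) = t^4/9 + 29*t^3/27 + 79*t^2/27 + 83*t/27 + 10/9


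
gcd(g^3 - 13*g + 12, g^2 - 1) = g - 1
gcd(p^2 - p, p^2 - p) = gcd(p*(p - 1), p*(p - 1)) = p^2 - p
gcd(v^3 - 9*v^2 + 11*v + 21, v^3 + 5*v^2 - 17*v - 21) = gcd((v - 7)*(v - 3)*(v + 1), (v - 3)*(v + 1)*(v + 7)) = v^2 - 2*v - 3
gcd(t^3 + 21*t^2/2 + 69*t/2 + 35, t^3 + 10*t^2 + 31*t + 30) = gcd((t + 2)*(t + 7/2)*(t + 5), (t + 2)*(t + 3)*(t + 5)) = t^2 + 7*t + 10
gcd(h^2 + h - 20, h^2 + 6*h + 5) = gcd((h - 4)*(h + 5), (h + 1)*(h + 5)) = h + 5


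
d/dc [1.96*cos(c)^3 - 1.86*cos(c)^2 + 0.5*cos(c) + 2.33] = (-5.88*cos(c)^2 + 3.72*cos(c) - 0.5)*sin(c)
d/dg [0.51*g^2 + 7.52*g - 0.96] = 1.02*g + 7.52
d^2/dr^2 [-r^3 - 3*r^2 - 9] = -6*r - 6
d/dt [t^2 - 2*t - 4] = 2*t - 2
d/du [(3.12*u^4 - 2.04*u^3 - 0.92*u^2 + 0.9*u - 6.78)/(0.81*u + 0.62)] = (7.5816*u^4 + 4.4328*u^3 - 4.5396*u^2 - 1.1408*u + 6.0498)/(0.6561*u^2 + 1.0044*u + 0.3844)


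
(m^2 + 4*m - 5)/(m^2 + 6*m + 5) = (m - 1)/(m + 1)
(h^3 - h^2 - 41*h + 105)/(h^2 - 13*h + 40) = (h^2 + 4*h - 21)/(h - 8)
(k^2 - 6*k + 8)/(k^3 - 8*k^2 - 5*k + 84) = (k - 2)/(k^2 - 4*k - 21)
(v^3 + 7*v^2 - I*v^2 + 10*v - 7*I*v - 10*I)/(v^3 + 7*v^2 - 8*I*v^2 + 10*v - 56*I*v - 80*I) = (v - I)/(v - 8*I)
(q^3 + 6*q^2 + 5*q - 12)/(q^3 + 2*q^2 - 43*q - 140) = (q^2 + 2*q - 3)/(q^2 - 2*q - 35)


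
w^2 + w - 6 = (w - 2)*(w + 3)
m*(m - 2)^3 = m^4 - 6*m^3 + 12*m^2 - 8*m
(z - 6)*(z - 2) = z^2 - 8*z + 12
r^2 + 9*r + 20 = (r + 4)*(r + 5)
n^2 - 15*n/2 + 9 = (n - 6)*(n - 3/2)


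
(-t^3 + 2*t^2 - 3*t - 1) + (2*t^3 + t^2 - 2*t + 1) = t^3 + 3*t^2 - 5*t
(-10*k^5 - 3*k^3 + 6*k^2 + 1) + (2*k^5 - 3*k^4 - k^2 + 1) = -8*k^5 - 3*k^4 - 3*k^3 + 5*k^2 + 2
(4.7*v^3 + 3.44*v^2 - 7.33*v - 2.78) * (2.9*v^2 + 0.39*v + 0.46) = 13.63*v^5 + 11.809*v^4 - 17.7534*v^3 - 9.3383*v^2 - 4.456*v - 1.2788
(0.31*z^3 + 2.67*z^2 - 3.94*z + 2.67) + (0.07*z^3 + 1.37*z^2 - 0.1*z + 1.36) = 0.38*z^3 + 4.04*z^2 - 4.04*z + 4.03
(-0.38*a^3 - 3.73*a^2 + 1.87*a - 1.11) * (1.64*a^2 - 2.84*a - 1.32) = -0.6232*a^5 - 5.038*a^4 + 14.1616*a^3 - 2.2076*a^2 + 0.684*a + 1.4652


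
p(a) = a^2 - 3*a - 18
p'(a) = 2*a - 3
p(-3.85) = 8.37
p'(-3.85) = -10.70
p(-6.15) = 38.27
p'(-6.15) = -15.30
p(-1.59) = -10.70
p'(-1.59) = -6.18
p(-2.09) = -7.36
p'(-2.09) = -7.18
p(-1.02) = -13.90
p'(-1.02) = -5.04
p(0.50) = -19.25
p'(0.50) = -2.00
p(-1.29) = -12.47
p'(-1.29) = -5.58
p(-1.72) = -9.88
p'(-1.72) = -6.44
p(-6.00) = 36.00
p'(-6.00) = -15.00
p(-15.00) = 252.00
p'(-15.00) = -33.00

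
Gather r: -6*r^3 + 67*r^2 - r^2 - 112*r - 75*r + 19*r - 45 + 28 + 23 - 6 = -6*r^3 + 66*r^2 - 168*r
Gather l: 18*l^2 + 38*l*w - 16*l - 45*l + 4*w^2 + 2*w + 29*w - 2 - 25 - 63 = 18*l^2 + l*(38*w - 61) + 4*w^2 + 31*w - 90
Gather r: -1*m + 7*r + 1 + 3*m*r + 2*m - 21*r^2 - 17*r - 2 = m - 21*r^2 + r*(3*m - 10) - 1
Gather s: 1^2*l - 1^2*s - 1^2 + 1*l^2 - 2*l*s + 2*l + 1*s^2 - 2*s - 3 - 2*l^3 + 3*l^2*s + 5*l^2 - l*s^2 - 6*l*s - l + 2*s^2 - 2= -2*l^3 + 6*l^2 + 2*l + s^2*(3 - l) + s*(3*l^2 - 8*l - 3) - 6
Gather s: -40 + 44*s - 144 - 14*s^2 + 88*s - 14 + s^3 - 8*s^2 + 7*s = s^3 - 22*s^2 + 139*s - 198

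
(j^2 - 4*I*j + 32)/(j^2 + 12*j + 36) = (j^2 - 4*I*j + 32)/(j^2 + 12*j + 36)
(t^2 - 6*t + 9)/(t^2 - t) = (t^2 - 6*t + 9)/(t*(t - 1))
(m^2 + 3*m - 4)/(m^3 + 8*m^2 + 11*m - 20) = 1/(m + 5)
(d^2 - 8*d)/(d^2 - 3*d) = (d - 8)/(d - 3)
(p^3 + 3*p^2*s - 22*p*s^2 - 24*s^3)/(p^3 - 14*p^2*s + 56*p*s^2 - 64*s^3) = (p^2 + 7*p*s + 6*s^2)/(p^2 - 10*p*s + 16*s^2)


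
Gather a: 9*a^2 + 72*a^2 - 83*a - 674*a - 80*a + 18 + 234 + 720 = 81*a^2 - 837*a + 972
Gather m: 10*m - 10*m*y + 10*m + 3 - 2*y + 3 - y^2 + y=m*(20 - 10*y) - y^2 - y + 6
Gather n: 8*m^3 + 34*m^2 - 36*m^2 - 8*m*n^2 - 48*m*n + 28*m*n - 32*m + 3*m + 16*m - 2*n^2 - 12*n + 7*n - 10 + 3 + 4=8*m^3 - 2*m^2 - 13*m + n^2*(-8*m - 2) + n*(-20*m - 5) - 3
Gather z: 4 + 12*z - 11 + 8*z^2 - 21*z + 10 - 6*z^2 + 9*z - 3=2*z^2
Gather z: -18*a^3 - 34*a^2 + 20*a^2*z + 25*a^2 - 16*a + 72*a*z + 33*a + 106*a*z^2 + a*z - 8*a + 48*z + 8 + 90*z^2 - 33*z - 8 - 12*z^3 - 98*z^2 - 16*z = -18*a^3 - 9*a^2 + 9*a - 12*z^3 + z^2*(106*a - 8) + z*(20*a^2 + 73*a - 1)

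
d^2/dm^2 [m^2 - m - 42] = 2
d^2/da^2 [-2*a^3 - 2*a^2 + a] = -12*a - 4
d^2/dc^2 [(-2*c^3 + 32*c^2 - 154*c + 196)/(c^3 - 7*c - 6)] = 16*(4*c^6 - 63*c^5 + 222*c^4 + 21*c^3 - 1239*c^2 + 414*c + 2153)/(c^9 - 21*c^7 - 18*c^6 + 147*c^5 + 252*c^4 - 235*c^3 - 882*c^2 - 756*c - 216)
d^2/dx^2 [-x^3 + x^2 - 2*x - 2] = 2 - 6*x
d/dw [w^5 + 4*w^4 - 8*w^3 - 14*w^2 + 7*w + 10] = 5*w^4 + 16*w^3 - 24*w^2 - 28*w + 7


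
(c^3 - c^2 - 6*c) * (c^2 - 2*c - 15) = c^5 - 3*c^4 - 19*c^3 + 27*c^2 + 90*c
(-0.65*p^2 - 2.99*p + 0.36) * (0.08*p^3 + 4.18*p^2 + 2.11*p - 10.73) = -0.052*p^5 - 2.9562*p^4 - 13.8409*p^3 + 2.1704*p^2 + 32.8423*p - 3.8628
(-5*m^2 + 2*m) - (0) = -5*m^2 + 2*m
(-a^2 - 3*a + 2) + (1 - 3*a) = -a^2 - 6*a + 3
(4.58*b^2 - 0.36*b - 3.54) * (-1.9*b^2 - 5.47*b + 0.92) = -8.702*b^4 - 24.3686*b^3 + 12.9088*b^2 + 19.0326*b - 3.2568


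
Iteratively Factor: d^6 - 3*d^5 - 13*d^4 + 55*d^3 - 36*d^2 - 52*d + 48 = (d - 3)*(d^5 - 13*d^3 + 16*d^2 + 12*d - 16) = (d - 3)*(d + 4)*(d^4 - 4*d^3 + 3*d^2 + 4*d - 4) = (d - 3)*(d - 1)*(d + 4)*(d^3 - 3*d^2 + 4) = (d - 3)*(d - 1)*(d + 1)*(d + 4)*(d^2 - 4*d + 4) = (d - 3)*(d - 2)*(d - 1)*(d + 1)*(d + 4)*(d - 2)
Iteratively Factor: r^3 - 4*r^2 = (r)*(r^2 - 4*r) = r^2*(r - 4)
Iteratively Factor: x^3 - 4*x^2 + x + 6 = (x + 1)*(x^2 - 5*x + 6) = (x - 3)*(x + 1)*(x - 2)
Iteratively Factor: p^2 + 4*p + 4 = (p + 2)*(p + 2)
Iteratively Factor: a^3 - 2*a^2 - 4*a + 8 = (a + 2)*(a^2 - 4*a + 4) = (a - 2)*(a + 2)*(a - 2)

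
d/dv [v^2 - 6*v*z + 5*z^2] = 2*v - 6*z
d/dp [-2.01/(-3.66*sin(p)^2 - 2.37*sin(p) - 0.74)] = -(14.7132*sin(p) + 4.7637)*cos(p)/(3.66*sin(p)^2 + 2.37*sin(p) + 0.74)^2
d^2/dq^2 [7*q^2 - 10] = 14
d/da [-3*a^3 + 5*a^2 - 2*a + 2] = -9*a^2 + 10*a - 2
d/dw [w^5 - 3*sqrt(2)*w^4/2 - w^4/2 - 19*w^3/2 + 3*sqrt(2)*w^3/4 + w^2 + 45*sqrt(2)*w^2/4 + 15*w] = 5*w^4 - 6*sqrt(2)*w^3 - 2*w^3 - 57*w^2/2 + 9*sqrt(2)*w^2/4 + 2*w + 45*sqrt(2)*w/2 + 15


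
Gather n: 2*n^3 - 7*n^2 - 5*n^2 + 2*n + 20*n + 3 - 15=2*n^3 - 12*n^2 + 22*n - 12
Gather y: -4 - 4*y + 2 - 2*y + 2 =-6*y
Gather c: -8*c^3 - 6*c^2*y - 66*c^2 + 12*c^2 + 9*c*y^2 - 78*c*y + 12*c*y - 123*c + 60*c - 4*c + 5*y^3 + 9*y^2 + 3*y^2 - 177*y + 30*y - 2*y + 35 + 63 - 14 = -8*c^3 + c^2*(-6*y - 54) + c*(9*y^2 - 66*y - 67) + 5*y^3 + 12*y^2 - 149*y + 84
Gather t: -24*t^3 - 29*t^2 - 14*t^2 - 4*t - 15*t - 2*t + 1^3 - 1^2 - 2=-24*t^3 - 43*t^2 - 21*t - 2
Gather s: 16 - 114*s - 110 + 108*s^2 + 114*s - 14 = 108*s^2 - 108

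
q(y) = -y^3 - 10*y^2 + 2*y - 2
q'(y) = -3*y^2 - 20*y + 2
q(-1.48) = -23.62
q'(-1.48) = 25.03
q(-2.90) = -67.51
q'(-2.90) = 34.77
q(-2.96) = -69.60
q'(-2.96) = 34.92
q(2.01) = -46.50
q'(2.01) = -50.32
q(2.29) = -61.87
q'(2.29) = -59.53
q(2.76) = -93.68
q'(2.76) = -76.05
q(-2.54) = -55.21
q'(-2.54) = 33.45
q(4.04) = -223.08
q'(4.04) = -127.76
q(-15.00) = 1093.00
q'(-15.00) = -373.00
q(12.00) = -3146.00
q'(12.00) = -670.00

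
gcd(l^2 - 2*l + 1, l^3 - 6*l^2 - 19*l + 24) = l - 1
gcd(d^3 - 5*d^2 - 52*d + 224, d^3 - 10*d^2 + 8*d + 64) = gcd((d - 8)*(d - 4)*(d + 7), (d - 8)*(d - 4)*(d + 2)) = d^2 - 12*d + 32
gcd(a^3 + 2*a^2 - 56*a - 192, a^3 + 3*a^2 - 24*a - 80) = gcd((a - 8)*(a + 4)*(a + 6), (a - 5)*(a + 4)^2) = a + 4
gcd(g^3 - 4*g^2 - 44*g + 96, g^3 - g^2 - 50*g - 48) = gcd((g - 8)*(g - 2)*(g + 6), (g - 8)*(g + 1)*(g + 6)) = g^2 - 2*g - 48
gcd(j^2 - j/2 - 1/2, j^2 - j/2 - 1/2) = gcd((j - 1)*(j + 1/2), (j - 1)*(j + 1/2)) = j^2 - j/2 - 1/2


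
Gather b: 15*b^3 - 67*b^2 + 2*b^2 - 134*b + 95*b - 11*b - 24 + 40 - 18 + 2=15*b^3 - 65*b^2 - 50*b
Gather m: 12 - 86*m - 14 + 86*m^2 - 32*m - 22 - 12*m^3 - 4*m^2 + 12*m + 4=-12*m^3 + 82*m^2 - 106*m - 20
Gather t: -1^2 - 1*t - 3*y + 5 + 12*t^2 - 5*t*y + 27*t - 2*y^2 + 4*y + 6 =12*t^2 + t*(26 - 5*y) - 2*y^2 + y + 10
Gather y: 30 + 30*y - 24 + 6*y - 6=36*y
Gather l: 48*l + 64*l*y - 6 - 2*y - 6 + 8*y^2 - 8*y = l*(64*y + 48) + 8*y^2 - 10*y - 12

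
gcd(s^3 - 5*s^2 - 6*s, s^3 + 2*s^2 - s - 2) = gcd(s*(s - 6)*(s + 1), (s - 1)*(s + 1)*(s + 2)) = s + 1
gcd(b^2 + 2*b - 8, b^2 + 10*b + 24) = b + 4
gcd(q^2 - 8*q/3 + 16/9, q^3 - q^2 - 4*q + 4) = 1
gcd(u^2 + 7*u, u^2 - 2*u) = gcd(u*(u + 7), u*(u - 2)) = u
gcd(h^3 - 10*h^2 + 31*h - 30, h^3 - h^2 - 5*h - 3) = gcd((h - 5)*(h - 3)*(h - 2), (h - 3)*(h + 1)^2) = h - 3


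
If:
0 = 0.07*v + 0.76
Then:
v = -10.86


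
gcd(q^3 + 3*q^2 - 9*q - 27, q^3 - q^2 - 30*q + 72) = q - 3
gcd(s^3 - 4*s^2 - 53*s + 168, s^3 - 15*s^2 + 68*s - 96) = s^2 - 11*s + 24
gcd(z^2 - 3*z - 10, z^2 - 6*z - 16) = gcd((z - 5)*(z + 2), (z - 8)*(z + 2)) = z + 2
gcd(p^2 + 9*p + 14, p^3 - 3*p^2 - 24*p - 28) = p + 2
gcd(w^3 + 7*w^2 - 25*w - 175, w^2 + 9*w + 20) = w + 5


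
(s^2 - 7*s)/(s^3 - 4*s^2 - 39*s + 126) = s/(s^2 + 3*s - 18)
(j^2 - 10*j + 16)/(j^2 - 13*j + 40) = (j - 2)/(j - 5)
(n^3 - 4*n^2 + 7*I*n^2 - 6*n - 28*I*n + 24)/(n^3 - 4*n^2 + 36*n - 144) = (n + I)/(n - 6*I)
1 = 1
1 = 1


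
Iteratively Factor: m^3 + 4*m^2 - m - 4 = (m + 1)*(m^2 + 3*m - 4) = (m - 1)*(m + 1)*(m + 4)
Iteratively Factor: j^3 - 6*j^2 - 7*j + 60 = (j + 3)*(j^2 - 9*j + 20) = (j - 5)*(j + 3)*(j - 4)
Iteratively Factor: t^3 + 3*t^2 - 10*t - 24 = (t + 2)*(t^2 + t - 12) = (t + 2)*(t + 4)*(t - 3)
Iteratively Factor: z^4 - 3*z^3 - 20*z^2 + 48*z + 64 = (z + 4)*(z^3 - 7*z^2 + 8*z + 16) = (z - 4)*(z + 4)*(z^2 - 3*z - 4) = (z - 4)*(z + 1)*(z + 4)*(z - 4)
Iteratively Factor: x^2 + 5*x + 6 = (x + 2)*(x + 3)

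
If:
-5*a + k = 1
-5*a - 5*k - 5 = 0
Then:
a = -1/3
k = -2/3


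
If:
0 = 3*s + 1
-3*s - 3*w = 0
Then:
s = -1/3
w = 1/3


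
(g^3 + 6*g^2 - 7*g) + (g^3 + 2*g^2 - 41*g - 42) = 2*g^3 + 8*g^2 - 48*g - 42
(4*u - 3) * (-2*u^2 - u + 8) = -8*u^3 + 2*u^2 + 35*u - 24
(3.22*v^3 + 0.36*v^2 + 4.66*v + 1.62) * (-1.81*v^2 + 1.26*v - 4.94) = -5.8282*v^5 + 3.4056*v^4 - 23.8878*v^3 + 1.161*v^2 - 20.9792*v - 8.0028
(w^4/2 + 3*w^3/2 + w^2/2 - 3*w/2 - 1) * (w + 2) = w^5/2 + 5*w^4/2 + 7*w^3/2 - w^2/2 - 4*w - 2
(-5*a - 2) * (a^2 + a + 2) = -5*a^3 - 7*a^2 - 12*a - 4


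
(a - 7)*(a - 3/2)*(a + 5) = a^3 - 7*a^2/2 - 32*a + 105/2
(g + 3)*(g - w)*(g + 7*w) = g^3 + 6*g^2*w + 3*g^2 - 7*g*w^2 + 18*g*w - 21*w^2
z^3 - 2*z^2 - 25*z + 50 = (z - 5)*(z - 2)*(z + 5)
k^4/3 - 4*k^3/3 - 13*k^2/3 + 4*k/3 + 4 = (k/3 + 1/3)*(k - 6)*(k - 1)*(k + 2)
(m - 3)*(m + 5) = m^2 + 2*m - 15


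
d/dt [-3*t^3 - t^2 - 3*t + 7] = -9*t^2 - 2*t - 3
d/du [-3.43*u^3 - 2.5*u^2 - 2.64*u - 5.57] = -10.29*u^2 - 5.0*u - 2.64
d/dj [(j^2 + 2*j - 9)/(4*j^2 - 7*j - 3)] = 3*(-5*j^2 + 22*j - 23)/(16*j^4 - 56*j^3 + 25*j^2 + 42*j + 9)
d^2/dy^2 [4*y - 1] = 0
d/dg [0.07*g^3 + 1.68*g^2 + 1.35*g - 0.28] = 0.21*g^2 + 3.36*g + 1.35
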